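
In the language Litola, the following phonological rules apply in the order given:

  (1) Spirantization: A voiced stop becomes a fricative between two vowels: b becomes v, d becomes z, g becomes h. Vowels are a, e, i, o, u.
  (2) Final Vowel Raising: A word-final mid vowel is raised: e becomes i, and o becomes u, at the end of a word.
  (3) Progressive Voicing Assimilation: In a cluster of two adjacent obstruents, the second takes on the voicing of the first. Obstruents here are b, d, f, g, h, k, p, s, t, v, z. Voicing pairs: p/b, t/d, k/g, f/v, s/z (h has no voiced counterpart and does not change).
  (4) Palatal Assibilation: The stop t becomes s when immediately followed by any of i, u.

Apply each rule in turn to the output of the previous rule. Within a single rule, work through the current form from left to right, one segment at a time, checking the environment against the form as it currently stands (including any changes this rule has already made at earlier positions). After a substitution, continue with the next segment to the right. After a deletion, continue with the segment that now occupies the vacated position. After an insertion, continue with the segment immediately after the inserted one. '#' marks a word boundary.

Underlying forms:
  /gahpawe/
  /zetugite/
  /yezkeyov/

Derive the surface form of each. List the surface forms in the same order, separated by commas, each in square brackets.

/gahpawe/:
  (1) Spirantization: no change — [gahpawe]
  (2) Final Vowel Raising: [gahpawe] → [gahpawi]
  (3) Progressive Voicing Assimilation: no change — [gahpawi]
  (4) Palatal Assibilation: no change — [gahpawi]
/zetugite/:
  (1) Spirantization: [zetugite] → [zetuhite]
  (2) Final Vowel Raising: [zetuhite] → [zetuhiti]
  (3) Progressive Voicing Assimilation: no change — [zetuhiti]
  (4) Palatal Assibilation: [zetuhiti] → [zesuhisi]
/yezkeyov/:
  (1) Spirantization: no change — [yezkeyov]
  (2) Final Vowel Raising: no change — [yezkeyov]
  (3) Progressive Voicing Assimilation: [yezkeyov] → [yezgeyov]
  (4) Palatal Assibilation: no change — [yezgeyov]

[gahpawi], [zesuhisi], [yezgeyov]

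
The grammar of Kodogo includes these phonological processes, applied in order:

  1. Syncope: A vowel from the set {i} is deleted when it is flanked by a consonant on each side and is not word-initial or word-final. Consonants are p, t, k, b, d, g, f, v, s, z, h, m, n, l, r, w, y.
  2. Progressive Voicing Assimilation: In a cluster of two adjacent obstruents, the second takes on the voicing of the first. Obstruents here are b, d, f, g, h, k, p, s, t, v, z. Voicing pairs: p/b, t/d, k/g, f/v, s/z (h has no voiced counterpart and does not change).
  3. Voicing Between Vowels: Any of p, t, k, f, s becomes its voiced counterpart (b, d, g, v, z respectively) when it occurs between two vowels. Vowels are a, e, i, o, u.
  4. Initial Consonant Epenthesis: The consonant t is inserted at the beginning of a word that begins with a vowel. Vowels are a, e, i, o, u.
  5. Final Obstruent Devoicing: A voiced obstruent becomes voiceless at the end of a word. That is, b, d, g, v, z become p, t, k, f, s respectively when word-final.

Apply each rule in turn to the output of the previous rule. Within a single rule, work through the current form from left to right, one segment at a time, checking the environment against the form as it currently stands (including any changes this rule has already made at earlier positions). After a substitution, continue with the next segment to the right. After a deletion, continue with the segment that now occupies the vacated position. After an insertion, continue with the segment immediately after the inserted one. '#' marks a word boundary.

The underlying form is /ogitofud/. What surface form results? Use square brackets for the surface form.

1 Syncope: [ogitofud] → [ogtofud]
2 Progressive Voicing Assimilation: [ogtofud] → [ogdofud]
3 Voicing Between Vowels: [ogdofud] → [ogdovud]
4 Initial Consonant Epenthesis: [ogdovud] → [togdovud]
5 Final Obstruent Devoicing: [togdovud] → [togdovut]

[togdovut]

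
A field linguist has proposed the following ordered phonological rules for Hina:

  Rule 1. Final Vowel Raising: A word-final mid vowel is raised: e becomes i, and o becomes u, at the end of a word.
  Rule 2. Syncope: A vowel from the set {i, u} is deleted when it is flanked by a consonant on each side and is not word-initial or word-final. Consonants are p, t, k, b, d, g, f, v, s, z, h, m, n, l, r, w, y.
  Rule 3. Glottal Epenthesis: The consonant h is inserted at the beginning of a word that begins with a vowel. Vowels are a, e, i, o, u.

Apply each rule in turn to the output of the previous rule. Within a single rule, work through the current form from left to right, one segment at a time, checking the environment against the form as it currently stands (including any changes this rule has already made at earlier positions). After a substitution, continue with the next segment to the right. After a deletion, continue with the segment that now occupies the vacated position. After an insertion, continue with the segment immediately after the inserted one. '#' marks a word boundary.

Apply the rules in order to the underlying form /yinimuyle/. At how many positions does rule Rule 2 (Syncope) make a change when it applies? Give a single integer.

3

Rule 1 Final Vowel Raising: [yinimuyle] → [yinimuyli]
Rule 2 Syncope: [yinimuyli] → [ynmyli]
Rule 3 Glottal Epenthesis: no change — [ynmyli]
Rule Rule 2 changed 3 position(s).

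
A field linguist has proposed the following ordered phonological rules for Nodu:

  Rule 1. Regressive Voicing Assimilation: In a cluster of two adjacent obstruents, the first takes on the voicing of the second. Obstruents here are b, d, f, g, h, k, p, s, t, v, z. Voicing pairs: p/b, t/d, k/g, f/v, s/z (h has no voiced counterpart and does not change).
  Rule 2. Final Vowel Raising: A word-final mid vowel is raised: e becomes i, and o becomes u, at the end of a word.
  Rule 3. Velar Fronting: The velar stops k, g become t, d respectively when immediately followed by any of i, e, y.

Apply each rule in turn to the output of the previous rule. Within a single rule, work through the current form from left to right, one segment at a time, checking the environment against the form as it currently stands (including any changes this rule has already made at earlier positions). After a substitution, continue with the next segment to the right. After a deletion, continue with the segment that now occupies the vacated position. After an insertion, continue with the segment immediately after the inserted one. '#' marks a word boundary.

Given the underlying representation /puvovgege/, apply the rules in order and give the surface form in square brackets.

[puvovdedi]

Rule 1 Regressive Voicing Assimilation: no change — [puvovgege]
Rule 2 Final Vowel Raising: [puvovgege] → [puvovgegi]
Rule 3 Velar Fronting: [puvovgegi] → [puvovdedi]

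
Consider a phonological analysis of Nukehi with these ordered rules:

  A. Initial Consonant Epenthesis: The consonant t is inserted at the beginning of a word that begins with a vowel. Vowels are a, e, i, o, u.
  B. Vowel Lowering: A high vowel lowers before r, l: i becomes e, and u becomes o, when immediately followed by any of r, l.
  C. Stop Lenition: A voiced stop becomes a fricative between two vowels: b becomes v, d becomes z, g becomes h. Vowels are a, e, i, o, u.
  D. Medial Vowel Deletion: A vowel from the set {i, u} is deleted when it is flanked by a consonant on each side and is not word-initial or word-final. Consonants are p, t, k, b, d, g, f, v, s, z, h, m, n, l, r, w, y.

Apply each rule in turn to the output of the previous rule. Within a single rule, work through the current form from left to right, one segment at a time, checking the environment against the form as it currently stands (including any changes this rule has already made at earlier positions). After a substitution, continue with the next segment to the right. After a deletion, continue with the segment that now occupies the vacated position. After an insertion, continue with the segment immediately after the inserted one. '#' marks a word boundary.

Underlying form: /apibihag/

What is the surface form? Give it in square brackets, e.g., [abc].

A Initial Consonant Epenthesis: [apibihag] → [tapibihag]
B Vowel Lowering: no change — [tapibihag]
C Stop Lenition: [tapibihag] → [tapivihag]
D Medial Vowel Deletion: [tapivihag] → [tapvhag]

[tapvhag]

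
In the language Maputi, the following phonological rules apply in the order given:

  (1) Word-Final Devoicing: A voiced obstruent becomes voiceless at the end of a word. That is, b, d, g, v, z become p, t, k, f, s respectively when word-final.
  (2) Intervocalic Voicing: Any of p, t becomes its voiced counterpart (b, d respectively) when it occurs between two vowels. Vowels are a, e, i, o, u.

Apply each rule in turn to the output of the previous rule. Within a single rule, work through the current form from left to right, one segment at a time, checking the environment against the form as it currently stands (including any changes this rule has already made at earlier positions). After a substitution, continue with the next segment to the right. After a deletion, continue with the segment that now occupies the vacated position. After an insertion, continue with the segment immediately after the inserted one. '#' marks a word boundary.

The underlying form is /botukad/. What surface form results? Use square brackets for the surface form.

(1) Word-Final Devoicing: [botukad] → [botukat]
(2) Intervocalic Voicing: [botukat] → [bodukat]

[bodukat]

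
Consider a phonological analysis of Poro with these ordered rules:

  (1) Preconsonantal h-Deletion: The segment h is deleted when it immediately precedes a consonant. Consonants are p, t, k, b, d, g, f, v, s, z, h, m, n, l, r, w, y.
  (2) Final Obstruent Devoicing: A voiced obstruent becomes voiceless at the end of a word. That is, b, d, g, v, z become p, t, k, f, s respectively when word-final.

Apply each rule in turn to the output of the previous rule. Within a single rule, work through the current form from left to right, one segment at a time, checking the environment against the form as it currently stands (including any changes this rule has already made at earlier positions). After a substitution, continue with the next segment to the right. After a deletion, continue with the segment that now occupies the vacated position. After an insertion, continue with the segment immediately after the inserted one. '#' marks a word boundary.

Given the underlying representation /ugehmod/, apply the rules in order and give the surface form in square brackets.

[ugemot]

(1) Preconsonantal h-Deletion: [ugehmod] → [ugemod]
(2) Final Obstruent Devoicing: [ugemod] → [ugemot]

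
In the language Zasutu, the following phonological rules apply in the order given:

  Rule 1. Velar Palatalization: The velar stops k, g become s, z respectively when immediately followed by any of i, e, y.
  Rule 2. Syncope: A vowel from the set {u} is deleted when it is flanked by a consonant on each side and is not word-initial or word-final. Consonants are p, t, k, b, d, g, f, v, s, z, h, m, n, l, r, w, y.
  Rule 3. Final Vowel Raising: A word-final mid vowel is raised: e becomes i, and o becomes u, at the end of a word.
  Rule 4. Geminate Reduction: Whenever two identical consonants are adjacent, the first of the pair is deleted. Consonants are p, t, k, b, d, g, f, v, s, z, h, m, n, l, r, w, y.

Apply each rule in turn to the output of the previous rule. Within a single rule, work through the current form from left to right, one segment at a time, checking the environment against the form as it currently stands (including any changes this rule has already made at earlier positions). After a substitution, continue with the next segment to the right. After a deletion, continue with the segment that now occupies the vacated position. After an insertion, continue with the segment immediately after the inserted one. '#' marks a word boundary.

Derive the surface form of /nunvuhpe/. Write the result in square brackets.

Rule 1 Velar Palatalization: no change — [nunvuhpe]
Rule 2 Syncope: [nunvuhpe] → [nnvhpe]
Rule 3 Final Vowel Raising: [nnvhpe] → [nnvhpi]
Rule 4 Geminate Reduction: [nnvhpi] → [nvhpi]

[nvhpi]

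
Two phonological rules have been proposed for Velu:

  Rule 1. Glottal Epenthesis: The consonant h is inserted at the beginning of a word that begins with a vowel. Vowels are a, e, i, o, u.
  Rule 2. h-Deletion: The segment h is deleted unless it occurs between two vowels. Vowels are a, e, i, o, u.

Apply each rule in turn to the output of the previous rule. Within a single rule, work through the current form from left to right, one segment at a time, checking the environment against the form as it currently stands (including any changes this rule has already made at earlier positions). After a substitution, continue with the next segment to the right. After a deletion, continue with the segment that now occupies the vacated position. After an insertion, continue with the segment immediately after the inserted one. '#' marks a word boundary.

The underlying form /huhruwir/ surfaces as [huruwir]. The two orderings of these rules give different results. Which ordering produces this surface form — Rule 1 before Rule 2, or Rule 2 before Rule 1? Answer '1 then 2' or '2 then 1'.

2 then 1

Order 1 then 2:
  1 Glottal Epenthesis: no change — [huhruwir]
  2 h-Deletion: [huhruwir] → [uruwir]
  result: [uruwir]
Order 2 then 1:
  2 h-Deletion: [huhruwir] → [uruwir]
  1 Glottal Epenthesis: [uruwir] → [huruwir]
  result: [huruwir]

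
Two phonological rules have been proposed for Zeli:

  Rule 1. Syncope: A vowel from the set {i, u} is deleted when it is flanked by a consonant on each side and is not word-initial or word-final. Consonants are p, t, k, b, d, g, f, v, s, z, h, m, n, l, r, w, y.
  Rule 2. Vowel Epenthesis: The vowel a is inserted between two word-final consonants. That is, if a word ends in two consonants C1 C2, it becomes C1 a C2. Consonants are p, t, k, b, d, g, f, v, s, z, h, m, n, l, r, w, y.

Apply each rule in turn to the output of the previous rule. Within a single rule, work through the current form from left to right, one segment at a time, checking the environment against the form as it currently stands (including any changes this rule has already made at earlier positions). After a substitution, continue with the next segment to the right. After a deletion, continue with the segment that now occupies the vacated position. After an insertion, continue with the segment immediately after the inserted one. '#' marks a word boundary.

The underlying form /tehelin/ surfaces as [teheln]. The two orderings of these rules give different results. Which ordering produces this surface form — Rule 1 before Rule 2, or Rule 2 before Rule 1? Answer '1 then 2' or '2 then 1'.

2 then 1

Order 1 then 2:
  1 Syncope: [tehelin] → [teheln]
  2 Vowel Epenthesis: [teheln] → [tehelan]
  result: [tehelan]
Order 2 then 1:
  2 Vowel Epenthesis: no change — [tehelin]
  1 Syncope: [tehelin] → [teheln]
  result: [teheln]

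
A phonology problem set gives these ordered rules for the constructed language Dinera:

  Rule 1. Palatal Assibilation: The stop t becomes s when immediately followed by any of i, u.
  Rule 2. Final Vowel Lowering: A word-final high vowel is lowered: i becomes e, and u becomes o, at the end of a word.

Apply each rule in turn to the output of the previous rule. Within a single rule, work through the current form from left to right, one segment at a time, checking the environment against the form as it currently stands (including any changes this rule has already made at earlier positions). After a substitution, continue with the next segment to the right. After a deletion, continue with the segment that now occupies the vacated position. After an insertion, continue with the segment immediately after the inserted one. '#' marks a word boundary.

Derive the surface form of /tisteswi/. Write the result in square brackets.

Rule 1 Palatal Assibilation: [tisteswi] → [sisteswi]
Rule 2 Final Vowel Lowering: [sisteswi] → [sisteswe]

[sisteswe]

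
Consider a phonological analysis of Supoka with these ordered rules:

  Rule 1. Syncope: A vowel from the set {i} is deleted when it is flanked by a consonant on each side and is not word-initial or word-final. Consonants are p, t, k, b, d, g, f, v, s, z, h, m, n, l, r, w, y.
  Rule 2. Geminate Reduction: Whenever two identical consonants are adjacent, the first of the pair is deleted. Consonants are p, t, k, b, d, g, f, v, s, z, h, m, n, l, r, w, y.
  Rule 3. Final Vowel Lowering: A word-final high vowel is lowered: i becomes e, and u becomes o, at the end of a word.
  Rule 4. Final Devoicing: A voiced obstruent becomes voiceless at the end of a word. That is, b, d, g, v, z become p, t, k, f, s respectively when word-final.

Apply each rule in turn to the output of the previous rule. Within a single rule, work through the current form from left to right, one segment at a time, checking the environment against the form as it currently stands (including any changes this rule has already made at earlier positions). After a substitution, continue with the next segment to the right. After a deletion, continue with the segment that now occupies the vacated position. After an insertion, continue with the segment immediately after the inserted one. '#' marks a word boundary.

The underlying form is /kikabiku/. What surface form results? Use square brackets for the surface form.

[kabko]

Rule 1 Syncope: [kikabiku] → [kkabku]
Rule 2 Geminate Reduction: [kkabku] → [kabku]
Rule 3 Final Vowel Lowering: [kabku] → [kabko]
Rule 4 Final Devoicing: no change — [kabko]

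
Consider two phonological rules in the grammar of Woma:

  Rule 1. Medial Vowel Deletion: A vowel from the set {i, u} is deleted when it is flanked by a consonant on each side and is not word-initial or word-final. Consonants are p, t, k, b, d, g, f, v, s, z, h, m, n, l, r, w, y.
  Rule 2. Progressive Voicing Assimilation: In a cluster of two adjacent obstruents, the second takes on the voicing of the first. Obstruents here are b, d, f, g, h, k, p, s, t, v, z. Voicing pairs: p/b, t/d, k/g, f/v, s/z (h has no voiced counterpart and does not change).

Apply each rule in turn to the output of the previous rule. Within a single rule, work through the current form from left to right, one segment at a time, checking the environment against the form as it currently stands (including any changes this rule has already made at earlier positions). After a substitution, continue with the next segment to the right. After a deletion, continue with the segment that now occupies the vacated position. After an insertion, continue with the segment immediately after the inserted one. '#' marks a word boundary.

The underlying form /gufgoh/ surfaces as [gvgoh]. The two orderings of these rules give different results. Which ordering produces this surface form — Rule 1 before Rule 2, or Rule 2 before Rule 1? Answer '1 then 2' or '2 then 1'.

Order 1 then 2:
  1 Medial Vowel Deletion: [gufgoh] → [gfgoh]
  2 Progressive Voicing Assimilation: [gfgoh] → [gvgoh]
  result: [gvgoh]
Order 2 then 1:
  2 Progressive Voicing Assimilation: [gufgoh] → [gufkoh]
  1 Medial Vowel Deletion: [gufkoh] → [gfkoh]
  result: [gfkoh]

1 then 2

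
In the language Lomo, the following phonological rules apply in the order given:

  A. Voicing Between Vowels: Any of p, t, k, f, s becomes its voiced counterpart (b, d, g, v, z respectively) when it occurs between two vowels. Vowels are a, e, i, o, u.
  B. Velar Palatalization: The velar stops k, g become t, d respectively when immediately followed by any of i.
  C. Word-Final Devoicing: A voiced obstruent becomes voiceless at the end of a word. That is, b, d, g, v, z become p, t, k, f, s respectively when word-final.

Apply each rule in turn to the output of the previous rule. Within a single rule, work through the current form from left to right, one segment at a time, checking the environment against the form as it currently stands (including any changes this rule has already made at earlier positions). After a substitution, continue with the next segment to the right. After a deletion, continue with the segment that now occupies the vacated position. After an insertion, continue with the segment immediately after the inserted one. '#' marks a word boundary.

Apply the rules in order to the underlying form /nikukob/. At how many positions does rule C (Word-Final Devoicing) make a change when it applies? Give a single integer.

A Voicing Between Vowels: [nikukob] → [nigugob]
B Velar Palatalization: no change — [nigugob]
C Word-Final Devoicing: [nigugob] → [nigugop]
Rule C changed 1 position(s).

1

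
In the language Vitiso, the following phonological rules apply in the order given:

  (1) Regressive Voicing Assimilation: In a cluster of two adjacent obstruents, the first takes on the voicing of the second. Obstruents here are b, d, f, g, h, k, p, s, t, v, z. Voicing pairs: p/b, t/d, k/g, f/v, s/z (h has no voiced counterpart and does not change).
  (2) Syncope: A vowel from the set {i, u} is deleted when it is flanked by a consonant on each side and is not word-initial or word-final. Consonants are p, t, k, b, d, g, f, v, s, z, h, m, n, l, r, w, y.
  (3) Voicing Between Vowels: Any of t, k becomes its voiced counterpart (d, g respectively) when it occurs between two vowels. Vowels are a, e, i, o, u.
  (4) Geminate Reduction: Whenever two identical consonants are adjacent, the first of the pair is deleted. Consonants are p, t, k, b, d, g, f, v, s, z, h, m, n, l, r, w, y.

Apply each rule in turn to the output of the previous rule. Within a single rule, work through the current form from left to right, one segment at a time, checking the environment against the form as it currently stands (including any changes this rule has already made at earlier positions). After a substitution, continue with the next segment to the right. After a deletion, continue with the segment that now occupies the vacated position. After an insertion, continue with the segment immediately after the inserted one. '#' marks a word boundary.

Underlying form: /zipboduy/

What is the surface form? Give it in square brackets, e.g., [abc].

[zbody]

(1) Regressive Voicing Assimilation: [zipboduy] → [zibboduy]
(2) Syncope: [zibboduy] → [zbbody]
(3) Voicing Between Vowels: no change — [zbbody]
(4) Geminate Reduction: [zbbody] → [zbody]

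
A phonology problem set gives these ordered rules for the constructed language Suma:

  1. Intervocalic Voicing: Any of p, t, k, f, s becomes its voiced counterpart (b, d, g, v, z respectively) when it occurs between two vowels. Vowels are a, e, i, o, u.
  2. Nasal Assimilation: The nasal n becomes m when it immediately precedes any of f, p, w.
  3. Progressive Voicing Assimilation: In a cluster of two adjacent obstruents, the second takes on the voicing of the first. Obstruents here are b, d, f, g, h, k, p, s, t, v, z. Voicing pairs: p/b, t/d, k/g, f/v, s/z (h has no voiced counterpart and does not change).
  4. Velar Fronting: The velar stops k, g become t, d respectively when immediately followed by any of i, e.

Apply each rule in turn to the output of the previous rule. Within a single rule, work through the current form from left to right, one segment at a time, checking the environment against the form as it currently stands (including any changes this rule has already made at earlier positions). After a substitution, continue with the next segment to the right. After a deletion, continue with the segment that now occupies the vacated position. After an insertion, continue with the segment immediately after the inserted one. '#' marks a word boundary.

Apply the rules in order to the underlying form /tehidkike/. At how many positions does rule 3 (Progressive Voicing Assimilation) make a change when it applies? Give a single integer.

1

1 Intervocalic Voicing: [tehidkike] → [tehidkige]
2 Nasal Assimilation: no change — [tehidkige]
3 Progressive Voicing Assimilation: [tehidkige] → [tehidgige]
4 Velar Fronting: [tehidgige] → [tehiddide]
Rule 3 changed 1 position(s).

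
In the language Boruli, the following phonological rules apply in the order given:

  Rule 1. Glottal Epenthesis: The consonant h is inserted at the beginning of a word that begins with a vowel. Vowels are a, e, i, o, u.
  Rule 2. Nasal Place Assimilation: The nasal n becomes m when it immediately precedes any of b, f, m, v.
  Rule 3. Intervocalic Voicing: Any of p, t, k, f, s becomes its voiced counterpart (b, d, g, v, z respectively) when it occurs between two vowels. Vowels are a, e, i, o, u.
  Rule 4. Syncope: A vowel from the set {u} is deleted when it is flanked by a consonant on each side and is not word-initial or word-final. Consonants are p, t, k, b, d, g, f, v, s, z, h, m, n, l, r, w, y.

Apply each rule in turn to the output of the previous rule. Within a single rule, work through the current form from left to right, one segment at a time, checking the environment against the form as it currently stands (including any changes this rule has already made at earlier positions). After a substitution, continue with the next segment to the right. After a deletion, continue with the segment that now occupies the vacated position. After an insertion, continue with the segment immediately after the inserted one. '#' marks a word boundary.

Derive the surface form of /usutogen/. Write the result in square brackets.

Rule 1 Glottal Epenthesis: [usutogen] → [husutogen]
Rule 2 Nasal Place Assimilation: no change — [husutogen]
Rule 3 Intervocalic Voicing: [husutogen] → [huzudogen]
Rule 4 Syncope: [huzudogen] → [hzdogen]

[hzdogen]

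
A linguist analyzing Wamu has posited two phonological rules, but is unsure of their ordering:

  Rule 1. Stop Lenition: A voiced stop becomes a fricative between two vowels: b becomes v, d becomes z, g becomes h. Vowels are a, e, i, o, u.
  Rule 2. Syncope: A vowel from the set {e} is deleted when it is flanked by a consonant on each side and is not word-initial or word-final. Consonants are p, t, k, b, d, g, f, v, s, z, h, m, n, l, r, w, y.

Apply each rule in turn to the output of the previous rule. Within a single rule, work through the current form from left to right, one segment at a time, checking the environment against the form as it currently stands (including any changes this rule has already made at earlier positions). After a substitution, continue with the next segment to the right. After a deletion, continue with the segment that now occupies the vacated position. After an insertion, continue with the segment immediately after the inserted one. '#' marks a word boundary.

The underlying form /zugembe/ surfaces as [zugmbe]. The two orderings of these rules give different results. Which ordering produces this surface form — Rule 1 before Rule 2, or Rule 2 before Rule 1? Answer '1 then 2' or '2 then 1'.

2 then 1

Order 1 then 2:
  1 Stop Lenition: [zugembe] → [zuhembe]
  2 Syncope: [zuhembe] → [zuhmbe]
  result: [zuhmbe]
Order 2 then 1:
  2 Syncope: [zugembe] → [zugmbe]
  1 Stop Lenition: no change — [zugmbe]
  result: [zugmbe]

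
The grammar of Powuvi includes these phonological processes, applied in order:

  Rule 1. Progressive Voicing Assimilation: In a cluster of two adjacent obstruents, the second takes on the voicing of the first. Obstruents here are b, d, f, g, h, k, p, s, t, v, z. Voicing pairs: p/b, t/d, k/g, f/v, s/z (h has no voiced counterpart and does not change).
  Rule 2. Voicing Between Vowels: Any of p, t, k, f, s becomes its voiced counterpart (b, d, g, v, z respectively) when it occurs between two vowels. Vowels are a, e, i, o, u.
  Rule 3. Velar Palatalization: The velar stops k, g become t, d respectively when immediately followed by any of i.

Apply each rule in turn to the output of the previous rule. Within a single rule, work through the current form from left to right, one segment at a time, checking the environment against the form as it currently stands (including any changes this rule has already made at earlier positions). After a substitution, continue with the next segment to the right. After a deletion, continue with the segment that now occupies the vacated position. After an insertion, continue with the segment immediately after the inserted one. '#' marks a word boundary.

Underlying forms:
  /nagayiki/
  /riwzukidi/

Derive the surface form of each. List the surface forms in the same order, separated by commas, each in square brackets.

/nagayiki/:
  Rule 1 Progressive Voicing Assimilation: no change — [nagayiki]
  Rule 2 Voicing Between Vowels: [nagayiki] → [nagayigi]
  Rule 3 Velar Palatalization: [nagayigi] → [nagayidi]
/riwzukidi/:
  Rule 1 Progressive Voicing Assimilation: no change — [riwzukidi]
  Rule 2 Voicing Between Vowels: [riwzukidi] → [riwzugidi]
  Rule 3 Velar Palatalization: [riwzugidi] → [riwzudidi]

[nagayidi], [riwzudidi]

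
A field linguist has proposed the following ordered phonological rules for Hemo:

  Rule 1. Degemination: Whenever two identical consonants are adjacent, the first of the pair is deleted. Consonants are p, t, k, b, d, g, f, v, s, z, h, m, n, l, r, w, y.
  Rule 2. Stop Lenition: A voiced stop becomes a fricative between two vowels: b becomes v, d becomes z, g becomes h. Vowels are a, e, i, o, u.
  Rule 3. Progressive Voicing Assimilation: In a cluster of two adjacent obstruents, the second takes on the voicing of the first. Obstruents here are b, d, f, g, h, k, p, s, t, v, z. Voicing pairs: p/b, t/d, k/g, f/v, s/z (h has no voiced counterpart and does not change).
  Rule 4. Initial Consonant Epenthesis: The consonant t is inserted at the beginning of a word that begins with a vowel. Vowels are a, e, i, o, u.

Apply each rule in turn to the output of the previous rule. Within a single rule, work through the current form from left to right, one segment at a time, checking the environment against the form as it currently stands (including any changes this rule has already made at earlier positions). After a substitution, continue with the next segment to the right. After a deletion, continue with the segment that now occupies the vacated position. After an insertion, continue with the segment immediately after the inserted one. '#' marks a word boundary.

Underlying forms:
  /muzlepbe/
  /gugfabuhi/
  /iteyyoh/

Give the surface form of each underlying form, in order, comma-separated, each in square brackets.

/muzlepbe/:
  Rule 1 Degemination: no change — [muzlepbe]
  Rule 2 Stop Lenition: no change — [muzlepbe]
  Rule 3 Progressive Voicing Assimilation: [muzlepbe] → [muzleppe]
  Rule 4 Initial Consonant Epenthesis: no change — [muzleppe]
/gugfabuhi/:
  Rule 1 Degemination: no change — [gugfabuhi]
  Rule 2 Stop Lenition: [gugfabuhi] → [gugfavuhi]
  Rule 3 Progressive Voicing Assimilation: [gugfavuhi] → [gugvavuhi]
  Rule 4 Initial Consonant Epenthesis: no change — [gugvavuhi]
/iteyyoh/:
  Rule 1 Degemination: [iteyyoh] → [iteyoh]
  Rule 2 Stop Lenition: no change — [iteyoh]
  Rule 3 Progressive Voicing Assimilation: no change — [iteyoh]
  Rule 4 Initial Consonant Epenthesis: [iteyoh] → [titeyoh]

[muzleppe], [gugvavuhi], [titeyoh]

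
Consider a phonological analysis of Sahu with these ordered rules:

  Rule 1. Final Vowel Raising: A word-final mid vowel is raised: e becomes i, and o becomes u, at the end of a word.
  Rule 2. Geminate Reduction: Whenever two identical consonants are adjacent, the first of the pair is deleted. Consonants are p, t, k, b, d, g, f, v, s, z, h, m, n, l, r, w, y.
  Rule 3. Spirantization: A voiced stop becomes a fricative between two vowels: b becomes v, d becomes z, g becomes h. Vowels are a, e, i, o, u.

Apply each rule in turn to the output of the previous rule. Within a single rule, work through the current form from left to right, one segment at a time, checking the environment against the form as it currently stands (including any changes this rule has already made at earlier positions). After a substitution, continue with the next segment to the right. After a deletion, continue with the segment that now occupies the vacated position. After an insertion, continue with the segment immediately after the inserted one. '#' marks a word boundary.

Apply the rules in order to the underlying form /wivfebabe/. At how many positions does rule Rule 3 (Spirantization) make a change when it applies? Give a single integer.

2

Rule 1 Final Vowel Raising: [wivfebabe] → [wivfebabi]
Rule 2 Geminate Reduction: no change — [wivfebabi]
Rule 3 Spirantization: [wivfebabi] → [wivfevavi]
Rule Rule 3 changed 2 position(s).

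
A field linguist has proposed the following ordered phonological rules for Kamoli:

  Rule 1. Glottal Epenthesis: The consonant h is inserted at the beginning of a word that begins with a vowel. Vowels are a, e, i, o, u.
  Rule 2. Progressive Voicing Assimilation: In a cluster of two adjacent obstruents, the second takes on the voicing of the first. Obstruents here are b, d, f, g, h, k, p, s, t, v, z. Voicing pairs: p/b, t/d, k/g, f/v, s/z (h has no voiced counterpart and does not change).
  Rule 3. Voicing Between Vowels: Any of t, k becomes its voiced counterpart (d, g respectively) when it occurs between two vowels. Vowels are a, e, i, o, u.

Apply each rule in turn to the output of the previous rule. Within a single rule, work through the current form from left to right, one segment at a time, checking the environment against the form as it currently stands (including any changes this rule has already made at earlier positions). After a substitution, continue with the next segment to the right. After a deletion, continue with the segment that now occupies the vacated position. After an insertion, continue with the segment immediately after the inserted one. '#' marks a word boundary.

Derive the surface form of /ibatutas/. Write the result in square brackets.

Rule 1 Glottal Epenthesis: [ibatutas] → [hibatutas]
Rule 2 Progressive Voicing Assimilation: no change — [hibatutas]
Rule 3 Voicing Between Vowels: [hibatutas] → [hibadudas]

[hibadudas]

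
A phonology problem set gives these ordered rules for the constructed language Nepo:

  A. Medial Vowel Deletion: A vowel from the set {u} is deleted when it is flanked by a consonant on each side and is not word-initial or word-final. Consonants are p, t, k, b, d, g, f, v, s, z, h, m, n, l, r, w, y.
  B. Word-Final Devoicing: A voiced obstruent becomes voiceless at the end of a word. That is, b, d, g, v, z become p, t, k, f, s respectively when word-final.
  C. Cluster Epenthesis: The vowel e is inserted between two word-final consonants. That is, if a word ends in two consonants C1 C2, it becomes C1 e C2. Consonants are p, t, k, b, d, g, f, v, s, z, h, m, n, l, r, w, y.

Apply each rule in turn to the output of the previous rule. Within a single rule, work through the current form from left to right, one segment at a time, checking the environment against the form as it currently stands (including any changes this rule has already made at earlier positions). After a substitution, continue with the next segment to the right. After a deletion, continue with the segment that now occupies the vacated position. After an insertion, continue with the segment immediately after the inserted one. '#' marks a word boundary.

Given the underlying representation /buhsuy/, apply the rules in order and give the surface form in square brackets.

[bhsey]

A Medial Vowel Deletion: [buhsuy] → [bhsy]
B Word-Final Devoicing: no change — [bhsy]
C Cluster Epenthesis: [bhsy] → [bhsey]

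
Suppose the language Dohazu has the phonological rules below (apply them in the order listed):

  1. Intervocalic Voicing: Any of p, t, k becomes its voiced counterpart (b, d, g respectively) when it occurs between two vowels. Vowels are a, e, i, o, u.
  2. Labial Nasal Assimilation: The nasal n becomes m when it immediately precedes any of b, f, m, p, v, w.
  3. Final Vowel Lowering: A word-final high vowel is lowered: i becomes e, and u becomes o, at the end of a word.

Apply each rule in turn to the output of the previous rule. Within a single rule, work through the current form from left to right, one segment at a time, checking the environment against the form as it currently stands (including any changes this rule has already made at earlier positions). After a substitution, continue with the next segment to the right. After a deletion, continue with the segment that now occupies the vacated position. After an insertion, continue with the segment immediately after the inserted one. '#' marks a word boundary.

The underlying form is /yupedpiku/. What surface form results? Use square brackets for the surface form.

[yubedpigo]

1 Intervocalic Voicing: [yupedpiku] → [yubedpigu]
2 Labial Nasal Assimilation: no change — [yubedpigu]
3 Final Vowel Lowering: [yubedpigu] → [yubedpigo]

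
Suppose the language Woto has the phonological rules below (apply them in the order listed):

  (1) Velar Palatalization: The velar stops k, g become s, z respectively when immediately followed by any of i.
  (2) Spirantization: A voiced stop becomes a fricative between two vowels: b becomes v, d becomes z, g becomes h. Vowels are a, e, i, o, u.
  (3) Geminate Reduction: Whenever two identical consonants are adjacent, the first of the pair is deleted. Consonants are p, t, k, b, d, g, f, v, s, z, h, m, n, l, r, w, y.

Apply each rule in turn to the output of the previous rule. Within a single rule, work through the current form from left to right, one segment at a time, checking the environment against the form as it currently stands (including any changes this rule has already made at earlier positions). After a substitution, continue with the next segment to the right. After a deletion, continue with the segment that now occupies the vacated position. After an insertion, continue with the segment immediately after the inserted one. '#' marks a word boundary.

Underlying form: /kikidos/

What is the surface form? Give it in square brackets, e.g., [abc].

[sisizos]

(1) Velar Palatalization: [kikidos] → [sisidos]
(2) Spirantization: [sisidos] → [sisizos]
(3) Geminate Reduction: no change — [sisizos]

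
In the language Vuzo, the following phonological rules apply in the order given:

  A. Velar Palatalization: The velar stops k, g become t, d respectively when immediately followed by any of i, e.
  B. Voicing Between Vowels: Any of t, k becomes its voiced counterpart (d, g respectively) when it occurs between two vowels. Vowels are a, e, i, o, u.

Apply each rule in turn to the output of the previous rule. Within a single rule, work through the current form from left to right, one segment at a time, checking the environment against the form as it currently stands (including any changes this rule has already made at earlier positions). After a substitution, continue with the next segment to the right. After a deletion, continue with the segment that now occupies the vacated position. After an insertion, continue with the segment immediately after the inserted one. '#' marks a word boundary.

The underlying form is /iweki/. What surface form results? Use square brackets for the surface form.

[iwedi]

A Velar Palatalization: [iweki] → [iweti]
B Voicing Between Vowels: [iweti] → [iwedi]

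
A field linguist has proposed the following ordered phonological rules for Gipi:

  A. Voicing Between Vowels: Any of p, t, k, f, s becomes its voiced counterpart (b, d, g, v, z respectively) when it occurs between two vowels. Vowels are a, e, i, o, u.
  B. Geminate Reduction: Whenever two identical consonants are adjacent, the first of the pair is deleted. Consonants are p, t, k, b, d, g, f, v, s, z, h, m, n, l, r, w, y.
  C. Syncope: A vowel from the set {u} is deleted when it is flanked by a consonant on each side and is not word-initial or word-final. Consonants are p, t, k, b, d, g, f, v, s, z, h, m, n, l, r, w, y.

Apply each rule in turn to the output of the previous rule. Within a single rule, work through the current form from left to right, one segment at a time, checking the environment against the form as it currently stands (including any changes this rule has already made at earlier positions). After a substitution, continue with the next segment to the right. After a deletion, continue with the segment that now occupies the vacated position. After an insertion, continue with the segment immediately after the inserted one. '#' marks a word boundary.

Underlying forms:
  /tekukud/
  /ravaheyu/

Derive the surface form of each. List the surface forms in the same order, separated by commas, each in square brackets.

[teggd], [ravaheyu]

/tekukud/:
  A Voicing Between Vowels: [tekukud] → [tegugud]
  B Geminate Reduction: no change — [tegugud]
  C Syncope: [tegugud] → [teggd]
/ravaheyu/:
  A Voicing Between Vowels: no change — [ravaheyu]
  B Geminate Reduction: no change — [ravaheyu]
  C Syncope: no change — [ravaheyu]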